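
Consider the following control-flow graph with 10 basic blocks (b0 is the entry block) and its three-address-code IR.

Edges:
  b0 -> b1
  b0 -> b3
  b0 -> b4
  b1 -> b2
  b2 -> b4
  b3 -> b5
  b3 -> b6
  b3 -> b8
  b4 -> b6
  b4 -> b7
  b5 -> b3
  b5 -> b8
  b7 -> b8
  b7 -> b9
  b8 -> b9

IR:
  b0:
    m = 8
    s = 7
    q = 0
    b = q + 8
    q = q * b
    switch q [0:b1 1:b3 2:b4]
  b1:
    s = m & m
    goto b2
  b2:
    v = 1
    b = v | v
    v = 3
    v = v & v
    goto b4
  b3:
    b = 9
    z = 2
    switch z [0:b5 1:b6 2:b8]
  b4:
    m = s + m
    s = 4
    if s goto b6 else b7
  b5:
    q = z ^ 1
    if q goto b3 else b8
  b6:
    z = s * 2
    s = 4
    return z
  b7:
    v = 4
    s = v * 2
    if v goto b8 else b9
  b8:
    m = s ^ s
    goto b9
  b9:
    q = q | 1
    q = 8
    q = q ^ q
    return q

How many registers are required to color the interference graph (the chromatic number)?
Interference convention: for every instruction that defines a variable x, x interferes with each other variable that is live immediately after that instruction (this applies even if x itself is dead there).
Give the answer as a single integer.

Block summaries:
  b0: def={b,m,q,s} ue=∅
  b1: def={s} ue={m}
  b2: def={b,v} ue=∅
  b3: def={b,z} ue=∅
  b4: def={m,s} ue={m,s}
  b5: def={q} ue={z}
  b6: def={s,z} ue={s}
  b7: def={s,v} ue=∅
  b8: def={m} ue={s}
  b9: def={q} ue={q}

Live sets:
  b0: in=∅ out={m,q,s}
  b1: in={m,q} out={m,q,s}
  b2: in={m,q,s} out={m,q,s}
  b3: in={q,s} out={q,s,z}
  b4: in={m,q,s} out={q,s}
  b5: in={s,z} out={q,s}
  b6: in={s} out=∅
  b7: in={q} out={q,s}
  b8: in={q,s} out={q}
  b9: in={q} out=∅

Conflict graph:
  b: {m,q,s}
  m: {b,q,s,v}
  q: {b,m,s,v,z}
  s: {b,m,q,v,z}
  v: {m,q,s}
  z: {q,s}

Registers:
  clique {b,m,q,s} ⇒ need ≥ 4
  4-colouring: r0={q}  r1={s}  r2={m,z}  r3={b,v}
  χ = 4

Answer: 4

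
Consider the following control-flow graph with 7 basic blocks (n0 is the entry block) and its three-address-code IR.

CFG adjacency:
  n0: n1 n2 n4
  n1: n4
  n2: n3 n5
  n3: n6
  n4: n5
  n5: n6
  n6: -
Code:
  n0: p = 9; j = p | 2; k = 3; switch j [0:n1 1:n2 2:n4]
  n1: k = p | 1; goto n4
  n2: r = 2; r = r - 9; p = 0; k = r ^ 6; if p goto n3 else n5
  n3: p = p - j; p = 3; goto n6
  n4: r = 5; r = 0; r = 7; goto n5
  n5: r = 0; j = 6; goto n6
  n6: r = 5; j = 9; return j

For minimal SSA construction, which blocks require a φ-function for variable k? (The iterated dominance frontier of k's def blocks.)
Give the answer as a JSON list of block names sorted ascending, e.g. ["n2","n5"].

idom tree: n1←n0 n2←n0 n3←n2 n4←n0 n5←n0 n6←n0
Dom at joins:
  n4: preds {n0,n1}: {n0} ∩ {n0,n1} = {n0}; idom=n0
  n5: preds {n2,n4}: {n0,n2} ∩ {n0,n4} = {n0}; idom=n0
  n6: preds {n3,n5}: {n0,n2,n3} ∩ {n0,n5} = {n0}; idom=n0

DF derivation:
  n4←n0: walk · to n0
  n4←n1: walk n1 to n0
  n5←n2: walk n2 to n0
  n5←n4: walk n4 to n0
  n6←n3: walk n3→n2 to n0
  n6←n5: walk n5 to n0
  n0: DF=∅
  n1: DF={n4}
  n2: DF={n5,n6}
  n3: DF={n6}
  n4: DF={n5}
  n5: DF={n6}
  n6: DF=∅

φ for k: defs {n0,n1,n2}
  DF⁺ = {n4,n5,n6}

Answer: ["n4", "n5", "n6"]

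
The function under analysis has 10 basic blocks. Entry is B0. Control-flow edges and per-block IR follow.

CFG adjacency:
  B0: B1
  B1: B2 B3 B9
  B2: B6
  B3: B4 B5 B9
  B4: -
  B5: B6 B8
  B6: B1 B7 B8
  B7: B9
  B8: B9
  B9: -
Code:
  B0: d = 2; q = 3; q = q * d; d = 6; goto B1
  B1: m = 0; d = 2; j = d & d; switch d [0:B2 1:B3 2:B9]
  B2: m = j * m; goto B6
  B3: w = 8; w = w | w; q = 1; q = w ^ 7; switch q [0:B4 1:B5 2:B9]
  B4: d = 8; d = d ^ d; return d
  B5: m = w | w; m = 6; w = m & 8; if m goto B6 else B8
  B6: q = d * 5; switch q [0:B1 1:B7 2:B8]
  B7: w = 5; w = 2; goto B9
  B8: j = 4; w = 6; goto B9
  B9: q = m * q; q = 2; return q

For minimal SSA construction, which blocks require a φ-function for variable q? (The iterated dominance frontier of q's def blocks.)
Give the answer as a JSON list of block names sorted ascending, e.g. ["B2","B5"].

idom tree: B1←B0 B2←B1 B3←B1 B4←B3 B5←B3 B6←B1 B7←B6 B8←B1 B9←B1
Join-block Dom:
  B1: preds {B0,B6}: {B0} ∩ {B0,B1,B6} = {B0}; idom=B0
  B6: preds {B2,B5}: {B0,B1,B2} ∩ {B0,B1,B3,B5} = {B0,B1}; idom=B1
  B8: preds {B5,B6}: {B0,B1,B3,B5} ∩ {B0,B1,B6} = {B0,B1}; idom=B1
  B9: preds {B1,B3,B7,B8}: {B0,B1} ∩ {B0,B1,B3} ∩ {B0,B1,B6,B7} ∩ {B0,B1,B8} = {B0,B1}; idom=B1

DF derivation:
  B1←B0: walk · to B0
  B1←B6: walk B6→B1 to B0
  B6←B2: walk B2 to B1
  B6←B5: walk B5→B3 to B1
  B8←B5: walk B5→B3 to B1
  B8←B6: walk B6 to B1
  B9←B1: walk · to B1
  B9←B3: walk B3 to B1
  B9←B7: walk B7→B6 to B1
  B9←B8: walk B8 to B1
  B0: DF=∅
  B1: DF={B1}
  B2: DF={B6}
  B3: DF={B6,B8,B9}
  B4: DF=∅
  B5: DF={B6,B8}
  B6: DF={B1,B8,B9}
  B7: DF={B9}
  B8: DF={B9}
  B9: DF=∅

φ for q: defs {B0,B3,B6,B9}
  DF⁺ = {B1,B6,B8,B9}

Answer: ["B1", "B6", "B8", "B9"]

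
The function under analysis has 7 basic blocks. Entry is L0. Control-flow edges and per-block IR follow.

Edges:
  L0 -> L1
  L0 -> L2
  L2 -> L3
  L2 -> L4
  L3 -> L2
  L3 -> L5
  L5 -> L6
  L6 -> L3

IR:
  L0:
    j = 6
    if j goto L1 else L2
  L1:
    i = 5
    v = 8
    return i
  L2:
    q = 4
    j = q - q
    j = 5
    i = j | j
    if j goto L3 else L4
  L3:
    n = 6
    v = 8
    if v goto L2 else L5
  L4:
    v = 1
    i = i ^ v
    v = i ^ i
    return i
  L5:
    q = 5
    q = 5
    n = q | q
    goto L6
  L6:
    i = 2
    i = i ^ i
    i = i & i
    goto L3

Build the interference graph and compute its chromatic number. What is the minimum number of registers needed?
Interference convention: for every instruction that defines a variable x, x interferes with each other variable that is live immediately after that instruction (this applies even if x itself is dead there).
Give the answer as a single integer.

Block summaries:
  L0: def={j} ue=∅
  L1: def={i,v} ue=∅
  L2: def={i,j,q} ue=∅
  L3: def={n,v} ue=∅
  L4: def={i,v} ue={i}
  L5: def={n,q} ue=∅
  L6: def={i} ue=∅

Backward fixpoint:
  L0 li=∅ lo=∅
  L1 li=∅ lo=∅
  L2 li=∅ lo={i}
  L3 li=∅ lo=∅
  L4 li={i} lo=∅
  L5 li=∅ lo=∅
  L6 li=∅ lo=∅

Interfere edges:
  i: {j,v}
  j: {i}
  n: ∅
  q: ∅
  v: {i}

Colouring:
  lower bound: {i,j} mutually conflict ⇒ χ ≥ 2
  assign i→c0 j→c1 n→c0 q→c0 v→c1 — no edge inside a register ⇒ χ ≤ 2
  χ = 2

Answer: 2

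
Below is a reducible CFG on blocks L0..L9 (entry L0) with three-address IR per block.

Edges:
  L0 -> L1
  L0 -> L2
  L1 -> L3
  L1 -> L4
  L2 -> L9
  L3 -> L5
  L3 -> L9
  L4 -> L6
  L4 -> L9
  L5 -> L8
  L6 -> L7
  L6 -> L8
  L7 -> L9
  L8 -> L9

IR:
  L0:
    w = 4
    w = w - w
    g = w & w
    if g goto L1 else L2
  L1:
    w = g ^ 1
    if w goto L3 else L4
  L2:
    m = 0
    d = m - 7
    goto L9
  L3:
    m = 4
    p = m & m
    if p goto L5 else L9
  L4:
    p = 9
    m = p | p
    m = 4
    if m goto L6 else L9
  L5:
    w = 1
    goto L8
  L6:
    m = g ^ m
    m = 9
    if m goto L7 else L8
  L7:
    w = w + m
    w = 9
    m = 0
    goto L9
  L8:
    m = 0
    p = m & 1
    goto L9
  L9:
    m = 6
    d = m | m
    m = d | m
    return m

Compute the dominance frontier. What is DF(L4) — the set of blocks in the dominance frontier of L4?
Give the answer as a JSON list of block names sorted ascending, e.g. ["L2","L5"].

idom tree: L1←L0 L2←L0 L3←L1 L4←L1 L5←L3 L6←L4 L7←L6 L8←L1 L9←L0
Dom at joins:
  L8: preds {L5,L6}: {L0,L1,L3,L5} ∩ {L0,L1,L4,L6} = {L0,L1}; idom=L1
  L9: preds {L2,L3,L4,L7,L8}: {L0,L2} ∩ {L0,L1,L3} ∩ {L0,L1,L4} ∩ {L0,L1,L4,L6,L7} ∩ {L0,L1,L8} = {L0}; idom=L0

Frontier:
  join L8 pred L5: L5→L3 stop@L1
  join L8 pred L6: L6→L4 stop@L1
  join L9 pred L2: L2 stop@L0
  join L9 pred L3: L3→L1 stop@L0
  join L9 pred L4: L4→L1 stop@L0
  join L9 pred L7: L7→L6→L4→L1 stop@L0
  join L9 pred L8: L8→L1 stop@L0
  L0 → ∅
  L1 → {L9}
  L2 → {L9}
  L3 → {L8,L9}
  L4 → {L8,L9}
  L5 → {L8}
  L6 → {L8,L9}
  L7 → {L9}
  L8 → {L9}
  L9 → ∅

DF(L4) = ["L8", "L9"]

Answer: ["L8", "L9"]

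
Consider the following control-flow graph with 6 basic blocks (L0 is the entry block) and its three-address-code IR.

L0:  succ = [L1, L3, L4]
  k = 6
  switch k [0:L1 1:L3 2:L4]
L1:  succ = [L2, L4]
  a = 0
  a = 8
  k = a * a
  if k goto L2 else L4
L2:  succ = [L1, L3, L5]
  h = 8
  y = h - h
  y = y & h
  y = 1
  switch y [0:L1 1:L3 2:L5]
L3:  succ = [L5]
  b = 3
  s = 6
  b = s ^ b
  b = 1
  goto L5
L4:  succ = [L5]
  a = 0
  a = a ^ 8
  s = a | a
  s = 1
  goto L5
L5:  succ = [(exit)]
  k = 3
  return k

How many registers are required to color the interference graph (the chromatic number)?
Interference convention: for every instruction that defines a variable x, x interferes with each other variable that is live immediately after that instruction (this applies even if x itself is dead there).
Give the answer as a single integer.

Answer: 2

Analysis:
def/use:
  L0: {k} / ∅
  L1: {a,k} / ∅
  L2: {h,y} / ∅
  L3: {b,s} / ∅
  L4: {a,s} / ∅
  L5: {k} / ∅

Backward fixpoint:
  L0: in=∅ out=∅
  L1: in=∅ out=∅
  L2: in=∅ out=∅
  L3: in=∅ out=∅
  L4: in=∅ out=∅
  L5: in=∅ out=∅

Interfere edges:
  a: ∅
  b: {s}
  h: {y}
  k: ∅
  s: {b}
  y: {h}

Colouring:
  clique {b,s} ⇒ need ≥ 2
  2-colouring: r0={a,b,h,k}  r1={s,y}
  χ = 2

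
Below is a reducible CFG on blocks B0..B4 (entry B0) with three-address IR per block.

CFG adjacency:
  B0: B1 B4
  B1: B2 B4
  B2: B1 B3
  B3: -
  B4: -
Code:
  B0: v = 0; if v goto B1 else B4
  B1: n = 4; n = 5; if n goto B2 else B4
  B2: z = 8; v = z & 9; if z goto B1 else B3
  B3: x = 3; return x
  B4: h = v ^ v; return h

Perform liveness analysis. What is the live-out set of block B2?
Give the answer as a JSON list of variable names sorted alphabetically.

def/use:
  B0: def={v} ue=∅
  B1: def={n} ue=∅
  B2: def={v,z} ue=∅
  B3: def={x} ue=∅
  B4: def={h} ue={v}

Liveness:
  live B0: ∅→{v}
  live B1: {v}→{v}
  live B2: ∅→{v}
  live B3: ∅→∅
  live B4: {v}→∅

live-out(B2) = ["v"]

Answer: ["v"]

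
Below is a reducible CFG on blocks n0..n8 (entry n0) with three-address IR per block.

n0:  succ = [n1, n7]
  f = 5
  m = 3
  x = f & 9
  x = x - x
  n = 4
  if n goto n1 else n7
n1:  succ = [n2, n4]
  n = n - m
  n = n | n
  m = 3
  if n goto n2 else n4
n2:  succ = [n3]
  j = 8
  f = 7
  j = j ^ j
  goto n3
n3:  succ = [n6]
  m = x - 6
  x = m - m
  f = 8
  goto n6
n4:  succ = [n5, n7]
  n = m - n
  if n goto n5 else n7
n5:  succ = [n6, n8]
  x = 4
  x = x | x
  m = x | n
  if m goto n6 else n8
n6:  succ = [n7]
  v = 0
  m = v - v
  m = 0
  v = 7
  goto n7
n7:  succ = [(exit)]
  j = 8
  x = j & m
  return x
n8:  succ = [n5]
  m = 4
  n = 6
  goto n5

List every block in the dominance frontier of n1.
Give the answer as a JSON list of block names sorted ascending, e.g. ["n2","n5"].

idom tree: n1←n0 n2←n1 n3←n2 n4←n1 n5←n4 n6←n1 n7←n0 n8←n5
Join-block Dom:
  n5: preds {n4,n8}: {n0,n1,n4} ∩ {n0,n1,n4,n5,n8} = {n0,n1,n4}; idom=n4
  n6: preds {n3,n5}: {n0,n1,n2,n3} ∩ {n0,n1,n4,n5} = {n0,n1}; idom=n1
  n7: preds {n0,n4,n6}: {n0} ∩ {n0,n1,n4} ∩ {n0,n1,n6} = {n0}; idom=n0

DF derivation:
  join n5 pred n4: · stop@n4
  join n5 pred n8: n8→n5 stop@n4
  join n6 pred n3: n3→n2 stop@n1
  join n6 pred n5: n5→n4 stop@n1
  join n7 pred n0: · stop@n0
  join n7 pred n4: n4→n1 stop@n0
  join n7 pred n6: n6→n1 stop@n0
  DF(n0)=∅
  DF(n1)={n7}
  DF(n2)={n6}
  DF(n3)={n6}
  DF(n4)={n6,n7}
  DF(n5)={n5,n6}
  DF(n6)={n7}
  DF(n7)=∅
  DF(n8)={n5}

DF(n1) = ["n7"]

Answer: ["n7"]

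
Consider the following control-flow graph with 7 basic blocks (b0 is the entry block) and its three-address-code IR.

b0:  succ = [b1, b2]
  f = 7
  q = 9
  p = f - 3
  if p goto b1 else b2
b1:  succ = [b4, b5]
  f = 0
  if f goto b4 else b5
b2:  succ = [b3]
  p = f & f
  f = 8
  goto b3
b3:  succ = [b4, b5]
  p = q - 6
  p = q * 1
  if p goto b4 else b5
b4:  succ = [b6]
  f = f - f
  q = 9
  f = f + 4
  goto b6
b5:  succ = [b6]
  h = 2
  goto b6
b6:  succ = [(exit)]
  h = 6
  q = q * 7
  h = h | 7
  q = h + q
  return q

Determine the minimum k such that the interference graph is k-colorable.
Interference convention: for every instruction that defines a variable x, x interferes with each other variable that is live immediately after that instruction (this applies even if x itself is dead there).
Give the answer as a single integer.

Answer: 3

Working:
def/use:
  b0 def {f,p,q} use ∅
  b1 def {f} use ∅
  b2 def {f,p} use {f}
  b3 def {p} use {q}
  b4 def {f,q} use {f}
  b5 def {h} use ∅
  b6 def {h,q} use {q}

Live sets:
  live b0: ∅→{f,q}
  live b1: {q}→{f,q}
  live b2: {f,q}→{f,q}
  live b3: {f,q}→{f,q}
  live b4: {f}→{q}
  live b5: {q}→{q}
  live b6: {q}→∅

Interfere edges:
  f↔{p,q}
  h↔{q}
  p↔{f,q}
  q↔{f,h,p}

Chromatic number:
  clique {f,p,q} ⇒ need ≥ 3
  assign f→c1 h→c1 p→c2 q→c0 — no edge inside a register ⇒ χ ≤ 3
  χ = 3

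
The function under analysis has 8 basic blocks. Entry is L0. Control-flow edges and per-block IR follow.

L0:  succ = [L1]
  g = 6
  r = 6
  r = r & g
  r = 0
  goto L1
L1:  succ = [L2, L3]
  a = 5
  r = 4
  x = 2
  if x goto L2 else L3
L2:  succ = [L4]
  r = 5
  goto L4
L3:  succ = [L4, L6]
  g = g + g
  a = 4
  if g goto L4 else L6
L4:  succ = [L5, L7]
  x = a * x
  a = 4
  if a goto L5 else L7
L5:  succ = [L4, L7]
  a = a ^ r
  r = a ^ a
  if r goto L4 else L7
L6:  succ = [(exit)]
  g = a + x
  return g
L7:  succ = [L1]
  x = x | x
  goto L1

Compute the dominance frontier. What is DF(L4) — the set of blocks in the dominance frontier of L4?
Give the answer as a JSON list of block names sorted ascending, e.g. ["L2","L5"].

idom tree: L1←L0 L2←L1 L3←L1 L4←L1 L5←L4 L6←L3 L7←L4
Dom∩ at merges:
  L1: preds {L0,L7}: {L0} ∩ {L0,L1,L4,L7} = {L0}; idom=L0
  L4: preds {L2,L3,L5}: {L0,L1,L2} ∩ {L0,L1,L3} ∩ {L0,L1,L4,L5} = {L0,L1}; idom=L1
  L7: preds {L4,L5}: {L0,L1,L4} ∩ {L0,L1,L4,L5} = {L0,L1,L4}; idom=L4

DF derivation:
  L1←L0: walk · to L0
  L1←L7: walk L7→L4→L1 to L0
  L4←L2: walk L2 to L1
  L4←L3: walk L3 to L1
  L4←L5: walk L5→L4 to L1
  L7←L4: walk · to L4
  L7←L5: walk L5 to L4
  DF(L0)=∅
  DF(L1)={L1}
  DF(L2)={L4}
  DF(L3)={L4}
  DF(L4)={L1,L4}
  DF(L5)={L4,L7}
  DF(L6)=∅
  DF(L7)={L1}

DF(L4) = ["L1", "L4"]

Answer: ["L1", "L4"]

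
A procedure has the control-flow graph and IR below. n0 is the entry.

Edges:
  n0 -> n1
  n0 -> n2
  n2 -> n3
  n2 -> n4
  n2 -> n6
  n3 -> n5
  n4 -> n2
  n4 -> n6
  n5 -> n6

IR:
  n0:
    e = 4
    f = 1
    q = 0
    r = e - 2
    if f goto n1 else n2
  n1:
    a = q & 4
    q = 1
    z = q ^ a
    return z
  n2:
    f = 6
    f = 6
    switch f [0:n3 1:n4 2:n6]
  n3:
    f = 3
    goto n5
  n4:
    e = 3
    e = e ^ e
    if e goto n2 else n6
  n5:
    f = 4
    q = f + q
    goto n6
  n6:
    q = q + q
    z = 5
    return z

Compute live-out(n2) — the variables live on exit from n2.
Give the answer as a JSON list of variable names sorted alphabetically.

def/use:
  n0: {e,f,q,r} / ∅
  n1: {a,q,z} / {q}
  n2: {f} / ∅
  n3: {f} / ∅
  n4: {e} / ∅
  n5: {f,q} / {q}
  n6: {q,z} / {q}

Live sets:
  live n0: ∅→{q}
  live n1: {q}→∅
  live n2: {q}→{q}
  live n3: {q}→{q}
  live n4: {q}→{q}
  live n5: {q}→{q}
  live n6: {q}→∅

live-out(n2) = ["q"]

Answer: ["q"]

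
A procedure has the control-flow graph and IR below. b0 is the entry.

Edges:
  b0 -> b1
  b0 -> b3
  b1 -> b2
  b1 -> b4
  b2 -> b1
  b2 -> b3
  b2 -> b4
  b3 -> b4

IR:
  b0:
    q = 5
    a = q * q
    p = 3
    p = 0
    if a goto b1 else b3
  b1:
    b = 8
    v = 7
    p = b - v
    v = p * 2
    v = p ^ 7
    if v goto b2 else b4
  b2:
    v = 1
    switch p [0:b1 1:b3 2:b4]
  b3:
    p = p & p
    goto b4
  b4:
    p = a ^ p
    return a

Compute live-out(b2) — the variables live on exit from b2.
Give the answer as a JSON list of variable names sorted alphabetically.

def/use:
  b0: def={a,p,q} ue=∅
  b1: def={b,p,v} ue=∅
  b2: def={v} ue={p}
  b3: def={p} ue={p}
  b4: def={p} ue={a,p}

Live sets:
  b0: in=∅ out={a,p}
  b1: in={a} out={a,p}
  b2: in={a,p} out={a,p}
  b3: in={a,p} out={a,p}
  b4: in={a,p} out=∅

live-out(b2) = ["a", "p"]

Answer: ["a", "p"]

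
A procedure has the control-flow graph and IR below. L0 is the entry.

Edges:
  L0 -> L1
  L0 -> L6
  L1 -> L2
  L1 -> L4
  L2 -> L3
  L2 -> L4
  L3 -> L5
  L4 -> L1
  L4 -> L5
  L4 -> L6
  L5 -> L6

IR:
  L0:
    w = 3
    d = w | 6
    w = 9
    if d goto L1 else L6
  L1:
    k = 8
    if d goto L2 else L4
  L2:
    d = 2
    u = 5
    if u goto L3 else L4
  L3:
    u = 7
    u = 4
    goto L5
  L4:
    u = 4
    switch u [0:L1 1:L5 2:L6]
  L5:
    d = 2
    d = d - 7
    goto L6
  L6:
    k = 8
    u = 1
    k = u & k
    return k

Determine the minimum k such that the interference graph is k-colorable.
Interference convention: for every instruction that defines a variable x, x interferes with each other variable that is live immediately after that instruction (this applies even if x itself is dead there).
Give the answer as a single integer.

Answer: 3

Derivation:
def/use:
  L0: def={d,w} ue=∅
  L1: def={k} ue={d}
  L2: def={d,u} ue=∅
  L3: def={u} ue=∅
  L4: def={u} ue=∅
  L5: def={d} ue=∅
  L6: def={k,u} ue=∅

Live sets:
  live L0: ∅→{d}
  live L1: {d}→{d}
  live L2: ∅→{d}
  live L3: ∅→∅
  live L4: {d}→{d}
  live L5: ∅→∅
  live L6: ∅→∅

Conflict graph:
  d↔{k,u,w}
  k↔{d,u}
  u↔{d,k}
  w↔{d}

Colouring:
  {d,k,u} pairwise interfere (3-clique) ⇒ χ ≥ 3
  assign d→R0 k→R1 u→R2 w→R1 — no edge inside a register ⇒ χ ≤ 3
  χ = 3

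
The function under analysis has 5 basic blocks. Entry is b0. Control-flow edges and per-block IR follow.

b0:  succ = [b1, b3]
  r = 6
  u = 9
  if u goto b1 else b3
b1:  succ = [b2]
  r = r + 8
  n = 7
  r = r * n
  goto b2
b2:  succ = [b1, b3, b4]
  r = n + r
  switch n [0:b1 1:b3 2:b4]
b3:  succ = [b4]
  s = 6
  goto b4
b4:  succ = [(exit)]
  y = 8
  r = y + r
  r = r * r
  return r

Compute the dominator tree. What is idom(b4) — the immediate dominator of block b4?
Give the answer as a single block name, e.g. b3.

Answer: b0

Working:
idom tree: b1←b0 b2←b1 b3←b0 b4←b0
Dom at joins:
  b1: preds {b0,b2}: {b0} ∩ {b0,b1,b2} = {b0}; idom=b0
  b3: preds {b0,b2}: {b0} ∩ {b0,b1,b2} = {b0}; idom=b0
  b4: preds {b2,b3}: {b0,b1,b2} ∩ {b0,b3} = {b0}; idom=b0

idom(b4) = b0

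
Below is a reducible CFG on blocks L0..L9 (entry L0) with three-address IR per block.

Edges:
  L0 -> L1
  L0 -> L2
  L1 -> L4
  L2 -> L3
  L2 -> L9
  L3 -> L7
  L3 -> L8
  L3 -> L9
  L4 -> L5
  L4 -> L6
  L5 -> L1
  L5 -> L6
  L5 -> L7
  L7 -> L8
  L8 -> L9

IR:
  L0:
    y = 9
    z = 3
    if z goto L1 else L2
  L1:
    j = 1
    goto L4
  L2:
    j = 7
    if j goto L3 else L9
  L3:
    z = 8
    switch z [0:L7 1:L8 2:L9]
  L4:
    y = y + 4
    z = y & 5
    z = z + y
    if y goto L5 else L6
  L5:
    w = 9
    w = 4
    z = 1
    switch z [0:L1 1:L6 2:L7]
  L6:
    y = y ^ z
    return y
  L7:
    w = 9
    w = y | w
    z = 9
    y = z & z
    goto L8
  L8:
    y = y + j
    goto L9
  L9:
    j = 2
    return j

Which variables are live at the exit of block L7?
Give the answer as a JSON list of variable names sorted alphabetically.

Block summaries:
  L0: {y,z} / ∅
  L1: {j} / ∅
  L2: {j} / ∅
  L3: {z} / ∅
  L4: {y,z} / {y}
  L5: {w,z} / ∅
  L6: {y} / {y,z}
  L7: {w,y,z} / {y}
  L8: {y} / {j,y}
  L9: {j} / ∅

Live sets:
  L0: in=∅ out={y}
  L1: in={y} out={j,y}
  L2: in={y} out={j,y}
  L3: in={j,y} out={j,y}
  L4: in={j,y} out={j,y,z}
  L5: in={j,y} out={j,y,z}
  L6: in={y,z} out=∅
  L7: in={j,y} out={j,y}
  L8: in={j,y} out=∅
  L9: in=∅ out=∅

live-out(L7) = ["j", "y"]

Answer: ["j", "y"]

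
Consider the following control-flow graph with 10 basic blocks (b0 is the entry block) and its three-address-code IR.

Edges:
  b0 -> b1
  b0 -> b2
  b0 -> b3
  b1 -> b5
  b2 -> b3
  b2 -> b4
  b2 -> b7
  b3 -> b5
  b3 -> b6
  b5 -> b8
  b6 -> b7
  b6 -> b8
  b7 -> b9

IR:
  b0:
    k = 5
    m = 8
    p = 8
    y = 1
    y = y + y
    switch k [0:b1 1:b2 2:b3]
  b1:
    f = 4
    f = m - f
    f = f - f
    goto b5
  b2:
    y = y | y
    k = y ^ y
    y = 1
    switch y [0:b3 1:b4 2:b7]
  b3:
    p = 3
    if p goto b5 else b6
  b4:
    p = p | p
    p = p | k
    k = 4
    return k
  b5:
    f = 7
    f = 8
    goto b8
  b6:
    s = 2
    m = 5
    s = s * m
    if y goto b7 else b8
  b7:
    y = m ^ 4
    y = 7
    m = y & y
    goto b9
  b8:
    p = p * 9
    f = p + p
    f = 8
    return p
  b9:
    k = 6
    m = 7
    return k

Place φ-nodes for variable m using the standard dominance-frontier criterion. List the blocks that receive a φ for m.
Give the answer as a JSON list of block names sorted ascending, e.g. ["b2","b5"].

Answer: ["b7", "b8"]

Derivation:
idom tree: b1←b0 b2←b0 b3←b0 b4←b2 b5←b0 b6←b3 b7←b0 b8←b0 b9←b7
Join-block Dom:
  b3: preds {b0,b2}: {b0} ∩ {b0,b2} = {b0}; idom=b0
  b5: preds {b1,b3}: {b0,b1} ∩ {b0,b3} = {b0}; idom=b0
  b7: preds {b2,b6}: {b0,b2} ∩ {b0,b3,b6} = {b0}; idom=b0
  b8: preds {b5,b6}: {b0,b5} ∩ {b0,b3,b6} = {b0}; idom=b0

Frontier:
  b3←b0: walk · to b0
  b3←b2: walk b2 to b0
  b5←b1: walk b1 to b0
  b5←b3: walk b3 to b0
  b7←b2: walk b2 to b0
  b7←b6: walk b6→b3 to b0
  b8←b5: walk b5 to b0
  b8←b6: walk b6→b3 to b0
  b0: DF=∅
  b1: DF={b5}
  b2: DF={b3,b7}
  b3: DF={b5,b7,b8}
  b4: DF=∅
  b5: DF={b8}
  b6: DF={b7,b8}
  b7: DF=∅
  b8: DF=∅
  b9: DF=∅

φ for m: defs {b0,b6,b7,b9}
  DF⁺ = {b7,b8}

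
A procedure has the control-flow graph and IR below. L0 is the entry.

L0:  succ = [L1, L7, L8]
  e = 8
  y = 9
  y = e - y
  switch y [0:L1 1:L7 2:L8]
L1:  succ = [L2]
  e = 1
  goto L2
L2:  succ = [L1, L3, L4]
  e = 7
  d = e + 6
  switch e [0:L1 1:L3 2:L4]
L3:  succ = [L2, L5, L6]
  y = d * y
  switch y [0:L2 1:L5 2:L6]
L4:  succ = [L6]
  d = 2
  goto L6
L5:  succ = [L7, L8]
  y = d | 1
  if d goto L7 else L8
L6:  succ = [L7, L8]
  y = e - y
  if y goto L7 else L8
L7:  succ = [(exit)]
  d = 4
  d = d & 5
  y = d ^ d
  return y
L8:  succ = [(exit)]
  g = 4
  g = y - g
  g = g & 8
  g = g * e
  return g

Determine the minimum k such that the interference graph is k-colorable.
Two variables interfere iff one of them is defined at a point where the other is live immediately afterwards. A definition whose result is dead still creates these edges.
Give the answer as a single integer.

Answer: 3

Derivation:
Block summaries:
  L0: {e,y} / ∅
  L1: {e} / ∅
  L2: {d,e} / ∅
  L3: {y} / {d,y}
  L4: {d} / ∅
  L5: {y} / {d}
  L6: {y} / {e,y}
  L7: {d,y} / ∅
  L8: {g} / {e,y}

Liveness:
  L0 li=∅ lo={e,y}
  L1 li={y} lo={y}
  L2 li={y} lo={d,e,y}
  L3 li={d,e,y} lo={d,e,y}
  L4 li={e,y} lo={e,y}
  L5 li={d,e} lo={e,y}
  L6 li={e,y} lo={e,y}
  L7 li=∅ lo=∅
  L8 li={e,y} lo=∅

Conflict graph:
  d↔{e,y}
  e↔{d,g,y}
  g↔{e,y}
  y↔{d,e,g}

Registers:
  {d,e,y} pairwise interfere (3-clique) ⇒ χ ≥ 3
  3-colouring: R0={e}  R1={y}  R2={d,g}
  χ = 3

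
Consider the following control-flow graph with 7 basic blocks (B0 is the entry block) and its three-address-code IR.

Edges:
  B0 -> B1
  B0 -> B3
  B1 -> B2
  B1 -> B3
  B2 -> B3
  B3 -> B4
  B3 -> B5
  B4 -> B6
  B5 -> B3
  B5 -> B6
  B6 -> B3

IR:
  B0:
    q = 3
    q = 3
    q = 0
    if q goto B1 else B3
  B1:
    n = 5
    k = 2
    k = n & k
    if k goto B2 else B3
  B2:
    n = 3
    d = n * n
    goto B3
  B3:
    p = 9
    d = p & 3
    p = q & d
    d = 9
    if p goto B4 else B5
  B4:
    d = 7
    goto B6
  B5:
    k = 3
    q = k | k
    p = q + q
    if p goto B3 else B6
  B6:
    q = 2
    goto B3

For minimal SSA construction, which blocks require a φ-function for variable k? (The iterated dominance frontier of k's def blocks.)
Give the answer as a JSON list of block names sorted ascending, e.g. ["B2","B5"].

Answer: ["B3", "B6"]

Working:
idom tree: B1←B0 B2←B1 B3←B0 B4←B3 B5←B3 B6←B3
Dom∩ at merges:
  B3: preds {B0,B1,B2,B5,B6}: {B0} ∩ {B0,B1} ∩ {B0,B1,B2} ∩ {B0,B3,B5} ∩ {B0,B3,B6} = {B0}; idom=B0
  B6: preds {B4,B5}: {B0,B3,B4} ∩ {B0,B3,B5} = {B0,B3}; idom=B3

DF walk-up:
  join B3 pred B0: · stop@B0
  join B3 pred B1: B1 stop@B0
  join B3 pred B2: B2→B1 stop@B0
  join B3 pred B5: B5→B3 stop@B0
  join B3 pred B6: B6→B3 stop@B0
  join B6 pred B4: B4 stop@B3
  join B6 pred B5: B5 stop@B3
  DF(B0)=∅
  DF(B1)={B3}
  DF(B2)={B3}
  DF(B3)={B3}
  DF(B4)={B6}
  DF(B5)={B3,B6}
  DF(B6)={B3}

φ for k: defs {B1,B5}
  DF⁺ = {B3,B6}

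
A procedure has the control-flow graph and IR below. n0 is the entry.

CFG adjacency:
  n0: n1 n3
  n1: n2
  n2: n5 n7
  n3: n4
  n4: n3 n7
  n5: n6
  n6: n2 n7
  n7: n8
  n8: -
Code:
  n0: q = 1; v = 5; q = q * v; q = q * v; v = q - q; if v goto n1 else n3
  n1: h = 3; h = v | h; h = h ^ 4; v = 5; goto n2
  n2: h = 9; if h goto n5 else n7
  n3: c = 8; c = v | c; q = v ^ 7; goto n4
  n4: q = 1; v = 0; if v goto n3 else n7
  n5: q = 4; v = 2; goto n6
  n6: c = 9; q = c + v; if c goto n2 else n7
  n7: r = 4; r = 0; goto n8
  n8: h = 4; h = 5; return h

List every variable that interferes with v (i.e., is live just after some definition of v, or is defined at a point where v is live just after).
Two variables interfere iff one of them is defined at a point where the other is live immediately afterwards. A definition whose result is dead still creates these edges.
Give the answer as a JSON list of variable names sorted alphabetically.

Answer: ["c", "h", "q"]

Derivation:
Per-block:
  n0: def={q,v} ue=∅
  n1: def={h,v} ue={v}
  n2: def={h} ue=∅
  n3: def={c,q} ue={v}
  n4: def={q,v} ue=∅
  n5: def={q,v} ue=∅
  n6: def={c,q} ue={v}
  n7: def={r} ue=∅
  n8: def={h} ue=∅

Liveness:
  live n0: ∅→{v}
  live n1: {v}→∅
  live n2: ∅→∅
  live n3: {v}→∅
  live n4: ∅→{v}
  live n5: ∅→{v}
  live n6: {v}→∅
  live n7: ∅→∅
  live n8: ∅→∅

Interference:
  c: {q,v}
  h: {v}
  q: {c,v}
  r: ∅
  v: {c,h,q}

N(v) = ["c", "h", "q"]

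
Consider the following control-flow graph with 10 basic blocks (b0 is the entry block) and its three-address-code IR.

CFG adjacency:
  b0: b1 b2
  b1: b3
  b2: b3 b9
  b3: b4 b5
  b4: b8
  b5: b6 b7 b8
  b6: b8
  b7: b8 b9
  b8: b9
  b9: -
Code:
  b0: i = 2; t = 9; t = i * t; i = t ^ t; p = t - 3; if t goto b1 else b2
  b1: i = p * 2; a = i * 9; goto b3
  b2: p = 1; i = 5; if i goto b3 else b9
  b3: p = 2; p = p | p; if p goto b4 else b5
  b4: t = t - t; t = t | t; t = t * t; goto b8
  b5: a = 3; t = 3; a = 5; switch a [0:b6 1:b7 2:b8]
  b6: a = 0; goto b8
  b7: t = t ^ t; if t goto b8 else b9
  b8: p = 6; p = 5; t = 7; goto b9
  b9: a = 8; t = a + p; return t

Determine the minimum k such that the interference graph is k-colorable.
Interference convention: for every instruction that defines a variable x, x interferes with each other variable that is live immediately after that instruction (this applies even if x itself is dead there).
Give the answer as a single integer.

Answer: 3

Analysis:
def/use:
  b0: def={i,p,t} ue=∅
  b1: def={a,i} ue={p}
  b2: def={i,p} ue=∅
  b3: def={p} ue=∅
  b4: def={t} ue={t}
  b5: def={a,t} ue=∅
  b6: def={a} ue=∅
  b7: def={t} ue={t}
  b8: def={p,t} ue=∅
  b9: def={a,t} ue={p}

Backward fixpoint:
  b0 li=∅ lo={p,t}
  b1 li={p,t} lo={t}
  b2 li={t} lo={p,t}
  b3 li={t} lo={p,t}
  b4 li={t} lo=∅
  b5 li={p} lo={p,t}
  b6 li=∅ lo=∅
  b7 li={p,t} lo={p}
  b8 li=∅ lo={p}
  b9 li={p} lo=∅

Interference:
  a↔{p,t}
  i↔{p,t}
  p↔{a,i,t}
  t↔{a,i,p}

Chromatic number:
  {a,p,t} pairwise interfere (3-clique) ⇒ χ ≥ 3
  assign a→R2 i→R2 p→R0 t→R1 — no edge inside a register ⇒ χ ≤ 3
  χ = 3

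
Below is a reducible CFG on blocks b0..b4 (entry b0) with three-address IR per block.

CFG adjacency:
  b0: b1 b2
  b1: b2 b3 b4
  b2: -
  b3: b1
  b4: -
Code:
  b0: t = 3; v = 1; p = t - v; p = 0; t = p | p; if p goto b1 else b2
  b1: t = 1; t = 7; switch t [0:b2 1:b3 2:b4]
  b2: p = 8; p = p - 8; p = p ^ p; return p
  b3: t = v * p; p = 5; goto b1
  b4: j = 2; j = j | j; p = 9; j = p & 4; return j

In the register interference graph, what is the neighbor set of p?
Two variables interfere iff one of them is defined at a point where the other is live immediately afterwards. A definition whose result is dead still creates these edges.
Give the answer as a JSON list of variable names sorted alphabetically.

Answer: ["t", "v"]

Derivation:
def/use:
  b0: def={p,t,v} ue=∅
  b1: def={t} ue=∅
  b2: def={p} ue=∅
  b3: def={p,t} ue={p,v}
  b4: def={j,p} ue=∅

Liveness:
  b0 li=∅ lo={p,v}
  b1 li={p,v} lo={p,v}
  b2 li=∅ lo=∅
  b3 li={p,v} lo={p,v}
  b4 li=∅ lo=∅

Conflict graph:
  j: ∅
  p: {t,v}
  t: {p,v}
  v: {p,t}

N(p) = ["t", "v"]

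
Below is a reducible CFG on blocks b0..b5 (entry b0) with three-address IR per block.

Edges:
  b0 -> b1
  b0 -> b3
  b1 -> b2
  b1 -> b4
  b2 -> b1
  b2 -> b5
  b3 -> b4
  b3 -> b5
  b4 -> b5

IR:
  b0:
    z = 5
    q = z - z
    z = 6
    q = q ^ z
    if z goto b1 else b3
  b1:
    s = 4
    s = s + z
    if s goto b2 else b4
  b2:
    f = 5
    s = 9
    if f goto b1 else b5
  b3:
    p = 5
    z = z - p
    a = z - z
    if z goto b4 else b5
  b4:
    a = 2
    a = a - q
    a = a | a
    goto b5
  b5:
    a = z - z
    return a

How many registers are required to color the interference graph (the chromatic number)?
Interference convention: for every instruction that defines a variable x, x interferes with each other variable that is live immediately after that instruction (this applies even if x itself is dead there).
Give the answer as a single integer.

def/use:
  b0: {q,z} / ∅
  b1: {s} / {z}
  b2: {f,s} / ∅
  b3: {a,p,z} / {z}
  b4: {a} / {q}
  b5: {a} / {z}

Liveness:
  b0: in=∅ out={q,z}
  b1: in={q,z} out={q,z}
  b2: in={q,z} out={q,z}
  b3: in={q,z} out={q,z}
  b4: in={q,z} out={z}
  b5: in={z} out=∅

Interference:
  a↔{q,z}
  f↔{q,s,z}
  p↔{q,z}
  q↔{a,f,p,s,z}
  s↔{f,q,z}
  z↔{a,f,p,q,s}

Chromatic number:
  clique {f,q,s,z} ⇒ need ≥ 4
  4-colouring: c0={q}  c1={z}  c2={a,f,p}  c3={s}
  χ = 4

Answer: 4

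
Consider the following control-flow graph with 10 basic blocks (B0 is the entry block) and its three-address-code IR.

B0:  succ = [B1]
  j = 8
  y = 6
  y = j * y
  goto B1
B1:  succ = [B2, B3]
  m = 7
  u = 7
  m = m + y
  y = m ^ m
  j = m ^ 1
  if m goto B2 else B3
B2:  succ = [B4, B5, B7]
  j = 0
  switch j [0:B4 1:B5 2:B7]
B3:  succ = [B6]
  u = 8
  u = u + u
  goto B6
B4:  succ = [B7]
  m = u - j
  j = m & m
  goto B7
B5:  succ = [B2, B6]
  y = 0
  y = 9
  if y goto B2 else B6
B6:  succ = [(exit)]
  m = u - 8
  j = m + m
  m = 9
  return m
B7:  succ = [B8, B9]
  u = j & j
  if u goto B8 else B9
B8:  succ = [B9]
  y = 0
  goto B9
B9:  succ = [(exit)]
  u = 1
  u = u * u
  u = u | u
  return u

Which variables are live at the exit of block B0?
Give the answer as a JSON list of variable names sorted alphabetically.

Answer: ["y"]

Derivation:
Block summaries:
  B0: {j,y} / ∅
  B1: {j,m,u,y} / {y}
  B2: {j} / ∅
  B3: {u} / ∅
  B4: {j,m} / {j,u}
  B5: {y} / ∅
  B6: {j,m} / {u}
  B7: {u} / {j}
  B8: {y} / ∅
  B9: {u} / ∅

Live sets:
  B0: in=∅ out={y}
  B1: in={y} out={u}
  B2: in={u} out={j,u}
  B3: in=∅ out={u}
  B4: in={j,u} out={j}
  B5: in={u} out={u}
  B6: in={u} out=∅
  B7: in={j} out=∅
  B8: in=∅ out=∅
  B9: in=∅ out=∅

live-out(B0) = ["y"]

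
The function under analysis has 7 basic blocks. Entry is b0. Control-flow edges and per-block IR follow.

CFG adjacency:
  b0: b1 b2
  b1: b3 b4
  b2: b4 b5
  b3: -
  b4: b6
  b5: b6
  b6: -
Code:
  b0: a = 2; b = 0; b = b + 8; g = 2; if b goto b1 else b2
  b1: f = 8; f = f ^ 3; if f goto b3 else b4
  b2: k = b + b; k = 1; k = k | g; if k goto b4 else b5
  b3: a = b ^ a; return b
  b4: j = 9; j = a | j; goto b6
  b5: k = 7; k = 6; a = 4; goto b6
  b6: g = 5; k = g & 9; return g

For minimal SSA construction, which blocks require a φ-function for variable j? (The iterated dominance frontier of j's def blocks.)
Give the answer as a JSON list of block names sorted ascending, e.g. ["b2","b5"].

idom tree: b1←b0 b2←b0 b3←b1 b4←b0 b5←b2 b6←b0
Join-block Dom:
  b4: preds {b1,b2}: {b0,b1} ∩ {b0,b2} = {b0}; idom=b0
  b6: preds {b4,b5}: {b0,b4} ∩ {b0,b2,b5} = {b0}; idom=b0

DF derivation:
  b4←b1: walk b1 to b0
  b4←b2: walk b2 to b0
  b6←b4: walk b4 to b0
  b6←b5: walk b5→b2 to b0
  b0: DF=∅
  b1: DF={b4}
  b2: DF={b4,b6}
  b3: DF=∅
  b4: DF={b6}
  b5: DF={b6}
  b6: DF=∅

φ for j: defs {b4}
  DF⁺ = {b6}

Answer: ["b6"]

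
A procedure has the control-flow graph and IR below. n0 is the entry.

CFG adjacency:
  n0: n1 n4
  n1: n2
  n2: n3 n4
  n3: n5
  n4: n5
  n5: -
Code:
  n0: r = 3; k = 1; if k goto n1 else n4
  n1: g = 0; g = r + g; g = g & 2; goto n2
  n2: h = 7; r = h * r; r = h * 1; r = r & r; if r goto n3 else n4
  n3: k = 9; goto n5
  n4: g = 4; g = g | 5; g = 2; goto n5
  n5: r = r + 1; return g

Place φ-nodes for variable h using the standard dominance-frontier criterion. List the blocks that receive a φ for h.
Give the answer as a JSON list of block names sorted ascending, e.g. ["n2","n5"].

Answer: ["n4", "n5"]

Derivation:
idom tree: n1←n0 n2←n1 n3←n2 n4←n0 n5←n0
Dom at joins:
  n4: preds {n0,n2}: {n0} ∩ {n0,n1,n2} = {n0}; idom=n0
  n5: preds {n3,n4}: {n0,n1,n2,n3} ∩ {n0,n4} = {n0}; idom=n0

Frontier:
  n4←n0: walk · to n0
  n4←n2: walk n2→n1 to n0
  n5←n3: walk n3→n2→n1 to n0
  n5←n4: walk n4 to n0
  n0 → ∅
  n1 → {n4,n5}
  n2 → {n4,n5}
  n3 → {n5}
  n4 → {n5}
  n5 → ∅

φ for h: defs {n2}
  DF⁺ = {n4,n5}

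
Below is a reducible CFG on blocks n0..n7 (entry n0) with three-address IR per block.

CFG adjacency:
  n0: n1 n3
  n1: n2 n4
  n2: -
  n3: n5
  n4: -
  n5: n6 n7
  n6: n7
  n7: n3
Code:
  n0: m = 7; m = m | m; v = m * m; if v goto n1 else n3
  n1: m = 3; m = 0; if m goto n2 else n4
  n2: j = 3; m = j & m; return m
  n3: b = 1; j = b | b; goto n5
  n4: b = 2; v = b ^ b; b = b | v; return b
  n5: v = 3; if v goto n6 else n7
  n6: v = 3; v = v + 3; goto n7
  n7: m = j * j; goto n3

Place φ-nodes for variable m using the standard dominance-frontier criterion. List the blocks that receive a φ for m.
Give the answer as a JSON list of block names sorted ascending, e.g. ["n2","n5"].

idom tree: n1←n0 n2←n1 n3←n0 n4←n1 n5←n3 n6←n5 n7←n5
Dom∩ at merges:
  n3: preds {n0,n7}: {n0} ∩ {n0,n3,n5,n7} = {n0}; idom=n0
  n7: preds {n5,n6}: {n0,n3,n5} ∩ {n0,n3,n5,n6} = {n0,n3,n5}; idom=n5

DF walk-up:
  n3←n0: walk · to n0
  n3←n7: walk n7→n5→n3 to n0
  n7←n5: walk · to n5
  n7←n6: walk n6 to n5
  n0 → ∅
  n1 → ∅
  n2 → ∅
  n3 → {n3}
  n4 → ∅
  n5 → {n3}
  n6 → {n7}
  n7 → {n3}

φ for m: defs {n0,n1,n2,n7}
  DF⁺ = {n3}

Answer: ["n3"]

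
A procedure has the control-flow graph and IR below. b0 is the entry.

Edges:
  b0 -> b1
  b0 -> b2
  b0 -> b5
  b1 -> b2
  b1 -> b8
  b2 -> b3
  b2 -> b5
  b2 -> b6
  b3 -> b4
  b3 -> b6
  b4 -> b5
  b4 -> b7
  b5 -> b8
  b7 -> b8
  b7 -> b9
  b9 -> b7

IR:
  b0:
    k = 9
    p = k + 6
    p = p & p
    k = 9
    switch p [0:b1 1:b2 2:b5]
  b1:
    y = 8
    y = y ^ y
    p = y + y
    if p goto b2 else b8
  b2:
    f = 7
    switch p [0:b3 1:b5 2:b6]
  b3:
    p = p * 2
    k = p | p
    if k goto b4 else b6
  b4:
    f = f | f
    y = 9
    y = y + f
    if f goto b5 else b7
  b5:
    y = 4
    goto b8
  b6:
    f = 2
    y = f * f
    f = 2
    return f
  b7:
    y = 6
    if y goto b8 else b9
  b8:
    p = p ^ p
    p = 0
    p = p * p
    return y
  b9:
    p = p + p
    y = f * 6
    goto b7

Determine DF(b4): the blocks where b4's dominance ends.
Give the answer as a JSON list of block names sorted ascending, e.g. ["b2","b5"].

idom tree: b1←b0 b2←b0 b3←b2 b4←b3 b5←b0 b6←b2 b7←b4 b8←b0 b9←b7
Join-block Dom:
  b2: preds {b0,b1}: {b0} ∩ {b0,b1} = {b0}; idom=b0
  b5: preds {b0,b2,b4}: {b0} ∩ {b0,b2} ∩ {b0,b2,b3,b4} = {b0}; idom=b0
  b6: preds {b2,b3}: {b0,b2} ∩ {b0,b2,b3} = {b0,b2}; idom=b2
  b7: preds {b4,b9}: {b0,b2,b3,b4} ∩ {b0,b2,b3,b4,b7,b9} = {b0,b2,b3,b4}; idom=b4
  b8: preds {b1,b5,b7}: {b0,b1} ∩ {b0,b5} ∩ {b0,b2,b3,b4,b7} = {b0}; idom=b0

DF walk-up:
  join b2 pred b0: · stop@b0
  join b2 pred b1: b1 stop@b0
  join b5 pred b0: · stop@b0
  join b5 pred b2: b2 stop@b0
  join b5 pred b4: b4→b3→b2 stop@b0
  join b6 pred b2: · stop@b2
  join b6 pred b3: b3 stop@b2
  join b7 pred b4: · stop@b4
  join b7 pred b9: b9→b7 stop@b4
  join b8 pred b1: b1 stop@b0
  join b8 pred b5: b5 stop@b0
  join b8 pred b7: b7→b4→b3→b2 stop@b0
  DF(b0)=∅
  DF(b1)={b2,b8}
  DF(b2)={b5,b8}
  DF(b3)={b5,b6,b8}
  DF(b4)={b5,b8}
  DF(b5)={b8}
  DF(b6)=∅
  DF(b7)={b7,b8}
  DF(b8)=∅
  DF(b9)={b7}

DF(b4) = ["b5", "b8"]

Answer: ["b5", "b8"]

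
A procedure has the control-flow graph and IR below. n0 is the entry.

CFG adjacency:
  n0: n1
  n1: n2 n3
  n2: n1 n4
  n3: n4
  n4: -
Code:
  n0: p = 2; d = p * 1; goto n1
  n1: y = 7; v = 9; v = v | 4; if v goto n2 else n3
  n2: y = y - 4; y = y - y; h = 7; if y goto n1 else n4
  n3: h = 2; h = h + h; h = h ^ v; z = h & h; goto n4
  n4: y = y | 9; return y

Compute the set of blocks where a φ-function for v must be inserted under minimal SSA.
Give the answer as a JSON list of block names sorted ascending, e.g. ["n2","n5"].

Answer: ["n1"]

Derivation:
idom tree: n1←n0 n2←n1 n3←n1 n4←n1
Dom∩ at merges:
  n1: preds {n0,n2}: {n0} ∩ {n0,n1,n2} = {n0}; idom=n0
  n4: preds {n2,n3}: {n0,n1,n2} ∩ {n0,n1,n3} = {n0,n1}; idom=n1

Frontier:
  n1←n0: walk · to n0
  n1←n2: walk n2→n1 to n0
  n4←n2: walk n2 to n1
  n4←n3: walk n3 to n1
  DF(n0)=∅
  DF(n1)={n1}
  DF(n2)={n1,n4}
  DF(n3)={n4}
  DF(n4)=∅

φ for v: defs {n1}
  DF⁺ = {n1}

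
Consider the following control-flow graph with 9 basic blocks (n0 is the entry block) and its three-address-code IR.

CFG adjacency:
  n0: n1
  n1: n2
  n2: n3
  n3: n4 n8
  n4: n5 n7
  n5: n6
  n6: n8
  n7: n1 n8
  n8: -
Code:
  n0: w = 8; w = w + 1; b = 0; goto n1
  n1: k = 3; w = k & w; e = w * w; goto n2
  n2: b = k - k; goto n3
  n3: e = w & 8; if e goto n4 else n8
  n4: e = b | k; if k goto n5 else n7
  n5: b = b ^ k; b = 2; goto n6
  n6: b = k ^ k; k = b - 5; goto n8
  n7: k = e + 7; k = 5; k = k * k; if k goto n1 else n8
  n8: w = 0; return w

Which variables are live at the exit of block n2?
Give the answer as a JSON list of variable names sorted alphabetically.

Block summaries:
  n0: {b,w} / ∅
  n1: {e,k,w} / {w}
  n2: {b} / {k}
  n3: {e} / {w}
  n4: {e} / {b,k}
  n5: {b} / {b,k}
  n6: {b,k} / {k}
  n7: {k} / {e}
  n8: {w} / ∅

Backward fixpoint:
  n0 li=∅ lo={w}
  n1 li={w} lo={k,w}
  n2 li={k,w} lo={b,k,w}
  n3 li={b,k,w} lo={b,k,w}
  n4 li={b,k,w} lo={b,e,k,w}
  n5 li={b,k} lo={k}
  n6 li={k} lo=∅
  n7 li={e,w} lo={w}
  n8 li=∅ lo=∅

live-out(n2) = ["b", "k", "w"]

Answer: ["b", "k", "w"]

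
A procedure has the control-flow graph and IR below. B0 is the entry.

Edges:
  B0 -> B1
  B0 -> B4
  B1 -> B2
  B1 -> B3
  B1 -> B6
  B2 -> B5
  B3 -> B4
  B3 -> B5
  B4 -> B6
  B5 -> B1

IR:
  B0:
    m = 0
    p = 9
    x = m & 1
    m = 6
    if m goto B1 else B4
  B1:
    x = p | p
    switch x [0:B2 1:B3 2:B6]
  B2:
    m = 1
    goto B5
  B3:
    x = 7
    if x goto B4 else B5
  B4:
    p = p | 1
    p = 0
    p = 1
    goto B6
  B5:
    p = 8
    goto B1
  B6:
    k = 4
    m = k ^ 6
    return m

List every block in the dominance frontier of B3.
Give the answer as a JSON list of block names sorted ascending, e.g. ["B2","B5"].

idom tree: B1←B0 B2←B1 B3←B1 B4←B0 B5←B1 B6←B0
Dom at joins:
  B1: preds {B0,B5}: {B0} ∩ {B0,B1,B5} = {B0}; idom=B0
  B4: preds {B0,B3}: {B0} ∩ {B0,B1,B3} = {B0}; idom=B0
  B5: preds {B2,B3}: {B0,B1,B2} ∩ {B0,B1,B3} = {B0,B1}; idom=B1
  B6: preds {B1,B4}: {B0,B1} ∩ {B0,B4} = {B0}; idom=B0

Frontier:
  B1←B0: walk · to B0
  B1←B5: walk B5→B1 to B0
  B4←B0: walk · to B0
  B4←B3: walk B3→B1 to B0
  B5←B2: walk B2 to B1
  B5←B3: walk B3 to B1
  B6←B1: walk B1 to B0
  B6←B4: walk B4 to B0
  B0: DF=∅
  B1: DF={B1,B4,B6}
  B2: DF={B5}
  B3: DF={B4,B5}
  B4: DF={B6}
  B5: DF={B1}
  B6: DF=∅

DF(B3) = ["B4", "B5"]

Answer: ["B4", "B5"]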